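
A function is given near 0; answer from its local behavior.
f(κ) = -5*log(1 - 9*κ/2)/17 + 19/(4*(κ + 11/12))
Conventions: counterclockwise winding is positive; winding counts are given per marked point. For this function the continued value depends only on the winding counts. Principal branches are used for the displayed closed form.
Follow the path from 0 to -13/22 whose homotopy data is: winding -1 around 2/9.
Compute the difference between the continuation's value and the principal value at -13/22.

Continued minus principal equals (10/17)*pi*i.

The rational part is single-valued and drops out of the difference; each branch term changes only by its own monodromy.
(-5/17)*log(1 - κ/(2/9)): each positive loop around 2/9 adds 2*pi*i to the log, so winding -1 contributes (-5/17)*(-1)*2*pi*i = (10/17)*pi*i.
Summing the contributions at κ = -13/22 gives (10/17)*pi*i.


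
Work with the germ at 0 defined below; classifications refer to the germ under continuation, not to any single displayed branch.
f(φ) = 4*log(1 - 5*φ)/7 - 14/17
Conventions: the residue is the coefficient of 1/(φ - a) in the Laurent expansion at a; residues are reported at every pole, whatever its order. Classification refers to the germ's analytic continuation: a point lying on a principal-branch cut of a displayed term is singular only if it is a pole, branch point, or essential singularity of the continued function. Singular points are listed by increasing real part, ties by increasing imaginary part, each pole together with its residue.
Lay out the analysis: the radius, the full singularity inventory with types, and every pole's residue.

Radius of convergence at 0: 1/5.
At 1/5: a logarithmic branch point.

Branch term (4/7)*log(1 - φ/(1/5)): its argument vanishes at φ = 1/5, a logarithmic branch point, modulus 1/5.
The radius of convergence is the smallest modulus among the singular points: 1/5.


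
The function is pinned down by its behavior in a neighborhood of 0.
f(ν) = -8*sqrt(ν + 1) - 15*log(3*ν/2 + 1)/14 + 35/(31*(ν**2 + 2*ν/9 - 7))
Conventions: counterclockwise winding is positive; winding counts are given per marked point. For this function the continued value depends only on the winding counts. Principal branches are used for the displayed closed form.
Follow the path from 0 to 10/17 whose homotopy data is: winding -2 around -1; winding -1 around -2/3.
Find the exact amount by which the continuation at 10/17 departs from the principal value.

The rational part is single-valued and drops out of the difference; each branch term changes only by its own monodromy.
(-8)*sqrt(1 - ν/(-1)): winding -2 is even, the square root returns to the same sheet, contribution 0.
(-15/14)*log(1 - ν/(-2/3)): each positive loop around -2/3 adds 2*pi*i to the log, so winding -1 contributes (-15/14)*(-1)*2*pi*i = (15/7)*pi*i.
Summing the contributions at ν = 10/17 gives (15/7)*pi*i.

Continued minus principal equals (15/7)*pi*i.


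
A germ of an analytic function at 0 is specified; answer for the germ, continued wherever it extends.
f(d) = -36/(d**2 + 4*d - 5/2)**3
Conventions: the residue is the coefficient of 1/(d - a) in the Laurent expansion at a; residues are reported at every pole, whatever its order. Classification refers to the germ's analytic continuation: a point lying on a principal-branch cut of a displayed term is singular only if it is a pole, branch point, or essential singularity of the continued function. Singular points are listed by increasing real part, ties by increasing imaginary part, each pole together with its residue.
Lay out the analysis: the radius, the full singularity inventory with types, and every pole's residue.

Denominator factor (d**2 + 4*d - 5/2)^3: discriminant 26, real irrational roots -2 + (1/2)*sqrt(26) and -2 - (1/2)*sqrt(26); poles of order 3, moduli -2 + (1/2)*sqrt(26) and 2 + (1/2)*sqrt(26).
The radius of convergence is the smallest modulus among the singular points: -2 + (1/2)*sqrt(26).
The factor d**2 + 4*d - 5/2 splits as (d - a)(d - a') with a = -2 - (1/2)*sqrt(26), a' = -2 + (1/2)*sqrt(26). At the order-3 pole a set g(d) = (d - a)^3*f(d) = [-36] / (d - a')^3.
Order-3 pole: residue = g''(a)/2; g''(-2 - (1/2)*sqrt(26)) = (54/2197)*sqrt(26), so the residue is (27/2197)*sqrt(26).
The factor d**2 + 4*d - 5/2 splits as (d - a)(d - a') with a = -2 + (1/2)*sqrt(26), a' = -2 - (1/2)*sqrt(26). At the order-3 pole a set g(d) = (d - a)^3*f(d) = [-36] / (d - a')^3.
Order-3 pole: residue = g''(a)/2; g''(-2 + (1/2)*sqrt(26)) = -(54/2197)*sqrt(26), so the residue is -(27/2197)*sqrt(26).
List the singular points by increasing real part (a conjugate pair: the negative imaginary part first).

Radius of convergence at 0: -2 + (1/2)*sqrt(26).
At -2 - (1/2)*sqrt(26): a pole of order 3; residue (27/2197)*sqrt(26).
At -2 + (1/2)*sqrt(26): a pole of order 3; residue -(27/2197)*sqrt(26).


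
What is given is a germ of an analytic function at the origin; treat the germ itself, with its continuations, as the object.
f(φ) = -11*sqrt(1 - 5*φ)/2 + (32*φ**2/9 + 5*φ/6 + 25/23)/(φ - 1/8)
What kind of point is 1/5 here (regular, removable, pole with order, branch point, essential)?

The term (-11/2)*sqrt(1 - φ/(1/5)) has argument 1 - 1/5/(1/5) = 0 at 1/5: a square-root (algebraic, two-sheeted) branch point; the remaining terms are analytic or single-valued there.

The point is an algebraic (square-root) branch point.


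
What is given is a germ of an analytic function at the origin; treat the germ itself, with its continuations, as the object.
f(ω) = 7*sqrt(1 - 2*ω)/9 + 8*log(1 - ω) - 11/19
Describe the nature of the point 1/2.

The term (7/9)*sqrt(1 - ω/(1/2)) has argument 1 - 1/2/(1/2) = 0 at 1/2: a square-root (algebraic, two-sheeted) branch point; the remaining terms are analytic or single-valued there.

The point is an algebraic (square-root) branch point.


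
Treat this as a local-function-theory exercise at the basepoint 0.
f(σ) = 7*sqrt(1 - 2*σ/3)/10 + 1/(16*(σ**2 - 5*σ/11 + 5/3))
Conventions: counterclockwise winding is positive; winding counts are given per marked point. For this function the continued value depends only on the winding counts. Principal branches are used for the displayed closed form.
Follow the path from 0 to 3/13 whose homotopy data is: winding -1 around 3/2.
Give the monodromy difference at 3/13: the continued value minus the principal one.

The rational part is single-valued and drops out of the difference; each branch term changes only by its own monodromy.
(7/10)*sqrt(1 - σ/(3/2)): winding -1 is odd, the square root flips sign, contributing -2*(7/10)*sqrt(1 - (3/13)/(3/2)) = -2*(7/10)*sqrt(11/13) = -(7/65)*sqrt(143).
Summing the contributions at σ = 3/13 gives -(7/65)*sqrt(143).

Continued minus principal equals -(7/65)*sqrt(143).


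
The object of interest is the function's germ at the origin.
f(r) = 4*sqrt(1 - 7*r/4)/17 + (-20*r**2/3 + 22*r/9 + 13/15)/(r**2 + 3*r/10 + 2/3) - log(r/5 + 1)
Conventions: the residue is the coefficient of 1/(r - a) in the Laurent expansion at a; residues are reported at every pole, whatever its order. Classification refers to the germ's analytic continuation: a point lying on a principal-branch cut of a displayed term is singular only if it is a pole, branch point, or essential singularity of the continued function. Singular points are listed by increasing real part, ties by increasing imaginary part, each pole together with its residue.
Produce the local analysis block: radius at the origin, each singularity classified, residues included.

Radius of convergence at 0: 4/7.
At -5: a logarithmic branch point.
At (-3/20) - ((1/60)*sqrt(2319))*i: a pole of order 1; residue (20/9) + ((418/6957)*sqrt(2319))*i.
At (-3/20) + ((1/60)*sqrt(2319))*i: a pole of order 1; residue (20/9) - ((418/6957)*sqrt(2319))*i.
At 4/7: an algebraic (square-root) branch point.

Denominator factor (r**2 + 3*r/10 + 2/3): discriminant -773/300, complex-conjugate roots (-3/20) + ((1/60)*sqrt(2319))*i and (-3/20) - ((1/60)*sqrt(2319))*i; poles of order 1, moduli (1/3)*sqrt(6) and (1/3)*sqrt(6).
Branch term (-1)*log(1 - r/(-5)): its argument vanishes at r = -5, a logarithmic branch point, modulus 5.
Branch term (4/17)*sqrt(1 - r/(4/7)): its argument vanishes at r = 4/7, a square-root branch point, modulus 4/7.
The radius of convergence is the smallest modulus among the singular points: 4/7.
The branch terms are analytic at (-3/20) - ((1/60)*sqrt(2319))*i and contribute nothing to the residue; only the rational part matters.
The factor r**2 + 3*r/10 + 2/3 splits as (r - a)(r - a') with a = (-3/20) - ((1/60)*sqrt(2319))*i, a' = (-3/20) + ((1/60)*sqrt(2319))*i. At the order-1 pole a set g(r) = (r - a)*(rational part) = [-20*r**2/3 + 22*r/9 + 13/15] / (r - a').
Simple pole: residue = g(a) at a = (-3/20) - ((1/60)*sqrt(2319))*i, which is (20/9) + ((418/6957)*sqrt(2319))*i.
The branch terms are analytic at (-3/20) + ((1/60)*sqrt(2319))*i and contribute nothing to the residue; only the rational part matters.
The factor r**2 + 3*r/10 + 2/3 splits as (r - a)(r - a') with a = (-3/20) + ((1/60)*sqrt(2319))*i, a' = (-3/20) - ((1/60)*sqrt(2319))*i. At the order-1 pole a set g(r) = (r - a)*(rational part) = [-20*r**2/3 + 22*r/9 + 13/15] / (r - a').
Simple pole: residue = g(a) at a = (-3/20) + ((1/60)*sqrt(2319))*i, which is (20/9) - ((418/6957)*sqrt(2319))*i.
List the singular points by increasing real part (a conjugate pair: the negative imaginary part first).


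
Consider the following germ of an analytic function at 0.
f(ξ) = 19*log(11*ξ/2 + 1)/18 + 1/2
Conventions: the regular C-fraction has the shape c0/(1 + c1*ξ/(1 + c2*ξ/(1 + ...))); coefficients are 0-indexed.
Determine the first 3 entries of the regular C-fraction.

The regular C-fraction coefficients are [1/2, -209/18, 517/36].

Taylor coefficients (expand at 0): a_0 = 1/2, a_1 = 209/36, a_2 = -2299/144.
c0 = a_0 = 1/2. Peel one level at a time: if S = 1 + c*ξ/S' with S'(0) = 1, then c is the ξ-coefficient of S and S' = c*ξ/(S - 1).
S_1 = c0/f = 1 + (-209/18)*ξ + (108053/648)*ξ^2 + ...; c1 = -209/18.
S_2 = c1*ξ/(S_1 - 1) = 1 + (517/36)*ξ + ...; c2 = 517/36.


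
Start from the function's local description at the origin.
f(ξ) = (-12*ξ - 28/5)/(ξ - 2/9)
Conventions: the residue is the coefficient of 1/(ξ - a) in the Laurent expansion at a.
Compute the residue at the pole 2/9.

At the order-1 pole 2/9 set g(ξ) = (ξ - (2/9))*f(ξ) = -12*ξ - 28/5.
Simple pole: residue = g(a) at a = 2/9, which is -124/15.

The residue is -124/15.


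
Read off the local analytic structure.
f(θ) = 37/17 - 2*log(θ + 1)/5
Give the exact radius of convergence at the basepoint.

Branch term (-2/5)*log(1 - θ/(-1)): its argument vanishes at θ = -1, a logarithmic branch point, modulus 1.
The radius of convergence is the smallest modulus among the singular points: 1.

The radius of convergence is 1.


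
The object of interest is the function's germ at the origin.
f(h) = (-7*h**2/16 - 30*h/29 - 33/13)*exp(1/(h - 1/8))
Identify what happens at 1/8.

The exponent 1/(h - (1/8)) has a pole at 1/8, so exp(1/(h - (1/8))) takes every nonzero value near it: an essential singularity (not a pole of any order).

The point is an essential singularity.


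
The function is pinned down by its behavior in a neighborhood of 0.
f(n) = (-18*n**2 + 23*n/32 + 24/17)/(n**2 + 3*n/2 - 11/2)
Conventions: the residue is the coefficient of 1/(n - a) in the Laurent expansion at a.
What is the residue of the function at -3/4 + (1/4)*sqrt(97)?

The residue is 887/64 - (257589/105536)*sqrt(97).

The factor n**2 + 3*n/2 - 11/2 splits as (n - a)(n - a') with a = -3/4 + (1/4)*sqrt(97), a' = -3/4 - (1/4)*sqrt(97). At the order-1 pole a set g(n) = (n - a)*f(n) = [-18*n**2 + 23*n/32 + 24/17] / (n - a').
Simple pole: residue = g(a) at a = -3/4 + (1/4)*sqrt(97), which is 887/64 - (257589/105536)*sqrt(97).


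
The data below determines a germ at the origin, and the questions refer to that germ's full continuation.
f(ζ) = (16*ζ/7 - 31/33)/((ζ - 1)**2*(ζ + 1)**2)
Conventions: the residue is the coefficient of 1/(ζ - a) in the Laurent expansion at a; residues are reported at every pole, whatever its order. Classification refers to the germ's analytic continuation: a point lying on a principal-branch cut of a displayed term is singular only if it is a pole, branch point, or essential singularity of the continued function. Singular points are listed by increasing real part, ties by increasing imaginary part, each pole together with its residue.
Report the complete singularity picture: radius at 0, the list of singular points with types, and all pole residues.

Radius of convergence at 0: 1.
At -1: a pole of order 2; residue -31/132.
At 1: a pole of order 2; residue 31/132.

Denominator factor (ζ + 1)^2: pole of order 2 at -1, modulus 1.
Denominator factor (ζ - 1)^2: pole of order 2 at 1, modulus 1.
The radius of convergence is the smallest modulus among the singular points: 1.
At the order-2 pole -1 set g(ζ) = (ζ - (-1))^2*f(ζ) = (16*ζ/7 - 31/33)/(ζ - 1)**2.
Order-2 pole: residue = g'(a); g'(-1) = -31/132, so the residue is -31/132.
At the order-2 pole 1 set g(ζ) = (ζ - (1))^2*f(ζ) = (16*ζ/7 - 31/33)/(ζ + 1)**2.
Order-2 pole: residue = g'(a); g'(1) = 31/132, so the residue is 31/132.
List the singular points by increasing real part (a conjugate pair: the negative imaginary part first).


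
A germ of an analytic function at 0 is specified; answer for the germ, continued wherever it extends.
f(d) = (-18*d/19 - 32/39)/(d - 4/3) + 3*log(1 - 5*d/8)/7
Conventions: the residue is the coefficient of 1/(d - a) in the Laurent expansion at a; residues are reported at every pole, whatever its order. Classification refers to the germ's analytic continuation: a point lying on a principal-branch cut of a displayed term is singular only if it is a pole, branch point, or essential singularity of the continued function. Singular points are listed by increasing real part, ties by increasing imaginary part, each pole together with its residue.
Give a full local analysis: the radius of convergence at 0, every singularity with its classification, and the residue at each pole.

Radius of convergence at 0: 4/3.
At 4/3: a pole of order 1; residue -1544/741.
At 8/5: a logarithmic branch point.

Denominator factor (d - 4/3): pole of order 1 at 4/3, modulus 4/3.
Branch term (3/7)*log(1 - d/(8/5)): its argument vanishes at d = 8/5, a logarithmic branch point, modulus 8/5.
The radius of convergence is the smallest modulus among the singular points: 4/3.
The branch term is analytic at 4/3 and contributes nothing to the residue; only the rational part matters.
At the order-1 pole 4/3 set g(d) = (d - (4/3))*(rational part) = -18*d/19 - 32/39.
Simple pole: residue = g(a) at a = 4/3, which is -1544/741.
List the singular points by increasing real part (a conjugate pair: the negative imaginary part first).


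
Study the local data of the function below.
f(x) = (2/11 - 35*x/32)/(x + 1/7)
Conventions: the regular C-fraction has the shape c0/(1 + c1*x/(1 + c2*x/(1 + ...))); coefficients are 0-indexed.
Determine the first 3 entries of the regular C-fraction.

The regular C-fraction coefficients are [14/11, 833/64, -385/64].

Taylor coefficients (expand at 0): a_0 = 14/11, a_1 = -5831/352, a_2 = 40817/352.
c0 = a_0 = 14/11. Peel one level at a time: if S = 1 + c*x/S' with S'(0) = 1, then c is the x-coefficient of S and S' = c*x/(S - 1).
S_1 = c0/f = 1 + (833/64)*x + (320705/4096)*x^2 + ...; c1 = 833/64.
S_2 = c1*x/(S_1 - 1) = 1 + (-385/64)*x + ...; c2 = -385/64.


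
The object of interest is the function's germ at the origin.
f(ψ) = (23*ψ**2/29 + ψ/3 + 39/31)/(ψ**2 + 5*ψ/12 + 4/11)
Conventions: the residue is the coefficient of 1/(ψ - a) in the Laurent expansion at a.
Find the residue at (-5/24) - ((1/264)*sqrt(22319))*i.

The residue is (1/696) + ((2759927/481554744)*sqrt(22319))*i.

The factor ψ**2 + 5*ψ/12 + 4/11 splits as (ψ - a)(ψ - a') with a = (-5/24) - ((1/264)*sqrt(22319))*i, a' = (-5/24) + ((1/264)*sqrt(22319))*i. At the order-1 pole a set g(ψ) = (ψ - a)*f(ψ) = [23*ψ**2/29 + ψ/3 + 39/31] / (ψ - a').
Simple pole: residue = g(a) at a = (-5/24) - ((1/264)*sqrt(22319))*i, which is (1/696) + ((2759927/481554744)*sqrt(22319))*i.


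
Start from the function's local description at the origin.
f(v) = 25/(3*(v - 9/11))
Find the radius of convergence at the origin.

Denominator factor (v - 9/11): pole of order 1 at 9/11, modulus 9/11.
The radius of convergence is the smallest modulus among the singular points: 9/11.

The radius of convergence is 9/11.


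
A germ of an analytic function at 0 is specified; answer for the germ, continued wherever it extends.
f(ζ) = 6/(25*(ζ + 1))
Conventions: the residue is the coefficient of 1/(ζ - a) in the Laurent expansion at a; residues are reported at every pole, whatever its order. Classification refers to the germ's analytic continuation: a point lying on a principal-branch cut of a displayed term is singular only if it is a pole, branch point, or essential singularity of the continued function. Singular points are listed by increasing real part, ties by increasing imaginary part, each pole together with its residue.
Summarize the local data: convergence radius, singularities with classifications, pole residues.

Radius of convergence at 0: 1.
At -1: a pole of order 1; residue 6/25.

Denominator factor (ζ + 1): pole of order 1 at -1, modulus 1.
The radius of convergence is the smallest modulus among the singular points: 1.
At the order-1 pole -1 set g(ζ) = (ζ - (-1))*f(ζ) = 6/25.
Simple pole: residue = g(a) at a = -1, which is 6/25.


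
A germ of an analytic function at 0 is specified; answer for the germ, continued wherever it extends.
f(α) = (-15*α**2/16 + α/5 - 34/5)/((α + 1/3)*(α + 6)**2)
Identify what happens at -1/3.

The denominator factor α + 1/3 vanishes at -1/3 and appears to the power 1; the numerator there equals -1673/240, nonzero, and no other factor vanishes.
Hence a pole whose order is the multiplicity, 1.

The point is a pole of order 1.


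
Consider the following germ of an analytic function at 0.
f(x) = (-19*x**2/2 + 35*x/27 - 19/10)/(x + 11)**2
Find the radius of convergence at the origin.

The radius of convergence is 11.

Denominator factor (x + 11)^2: pole of order 2 at -11, modulus 11.
The radius of convergence is the smallest modulus among the singular points: 11.


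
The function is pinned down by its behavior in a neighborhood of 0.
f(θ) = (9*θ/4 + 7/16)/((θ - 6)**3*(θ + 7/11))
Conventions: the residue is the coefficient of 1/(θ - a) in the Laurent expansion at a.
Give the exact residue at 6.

At the order-3 pole 6 set g(θ) = (θ - (6))^3*f(θ) = (9*θ/4 + 7/16)/(θ + 7/11).
Order-3 pole: residue = g''(a)/2; g''(6) = -21175/3112136, so the residue is -21175/6224272.

The residue is -21175/6224272.


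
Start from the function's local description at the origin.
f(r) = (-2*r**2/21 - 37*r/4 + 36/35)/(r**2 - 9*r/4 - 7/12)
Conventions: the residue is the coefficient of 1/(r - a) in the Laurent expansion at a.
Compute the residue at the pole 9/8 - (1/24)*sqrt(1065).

The residue is -265/56 + (13931/127800)*sqrt(1065).

The factor r**2 - 9*r/4 - 7/12 splits as (r - a)(r - a') with a = 9/8 - (1/24)*sqrt(1065), a' = 9/8 + (1/24)*sqrt(1065). At the order-1 pole a set g(r) = (r - a)*f(r) = [-2*r**2/21 - 37*r/4 + 36/35] / (r - a').
Simple pole: residue = g(a) at a = 9/8 - (1/24)*sqrt(1065), which is -265/56 + (13931/127800)*sqrt(1065).


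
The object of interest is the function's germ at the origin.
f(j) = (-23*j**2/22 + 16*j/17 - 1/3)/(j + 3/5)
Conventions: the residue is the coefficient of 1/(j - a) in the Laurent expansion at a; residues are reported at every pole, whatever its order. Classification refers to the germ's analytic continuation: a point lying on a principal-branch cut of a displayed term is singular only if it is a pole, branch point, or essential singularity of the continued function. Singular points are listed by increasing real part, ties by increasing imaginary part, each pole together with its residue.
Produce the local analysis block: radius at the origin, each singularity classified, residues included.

Radius of convergence at 0: 3/5.
At -3/5: a pole of order 1; residue -35747/28050.

Denominator factor (j + 3/5): pole of order 1 at -3/5, modulus 3/5.
The radius of convergence is the smallest modulus among the singular points: 3/5.
At the order-1 pole -3/5 set g(j) = (j - (-3/5))*f(j) = -23*j**2/22 + 16*j/17 - 1/3.
Simple pole: residue = g(a) at a = -3/5, which is -35747/28050.


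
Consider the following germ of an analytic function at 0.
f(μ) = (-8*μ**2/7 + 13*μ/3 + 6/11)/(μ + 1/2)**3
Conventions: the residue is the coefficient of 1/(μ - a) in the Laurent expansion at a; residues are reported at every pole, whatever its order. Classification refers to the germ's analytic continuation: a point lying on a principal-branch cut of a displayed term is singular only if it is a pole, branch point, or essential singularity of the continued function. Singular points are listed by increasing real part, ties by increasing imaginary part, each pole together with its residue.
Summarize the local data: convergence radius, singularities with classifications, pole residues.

Radius of convergence at 0: 1/2.
At -1/2: a pole of order 3; residue -8/7.

Denominator factor (μ + 1/2)^3: pole of order 3 at -1/2, modulus 1/2.
The radius of convergence is the smallest modulus among the singular points: 1/2.
At the order-3 pole -1/2 set g(μ) = (μ - (-1/2))^3*f(μ) = -8*μ**2/7 + 13*μ/3 + 6/11.
Order-3 pole: residue = g''(a)/2; g''(-1/2) = -16/7, so the residue is -8/7.


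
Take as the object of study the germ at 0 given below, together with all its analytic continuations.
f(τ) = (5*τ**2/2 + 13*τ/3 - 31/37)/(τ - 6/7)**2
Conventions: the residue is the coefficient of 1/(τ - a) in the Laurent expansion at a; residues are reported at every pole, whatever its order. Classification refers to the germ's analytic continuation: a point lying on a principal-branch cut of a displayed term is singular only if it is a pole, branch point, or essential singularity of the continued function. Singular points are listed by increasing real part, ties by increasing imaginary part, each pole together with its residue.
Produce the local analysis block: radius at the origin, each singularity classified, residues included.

Denominator factor (τ - 6/7)^2: pole of order 2 at 6/7, modulus 6/7.
The radius of convergence is the smallest modulus among the singular points: 6/7.
At the order-2 pole 6/7 set g(τ) = (τ - (6/7))^2*f(τ) = 5*τ**2/2 + 13*τ/3 - 31/37.
Order-2 pole: residue = g'(a); g'(6/7) = 181/21, so the residue is 181/21.

Radius of convergence at 0: 6/7.
At 6/7: a pole of order 2; residue 181/21.


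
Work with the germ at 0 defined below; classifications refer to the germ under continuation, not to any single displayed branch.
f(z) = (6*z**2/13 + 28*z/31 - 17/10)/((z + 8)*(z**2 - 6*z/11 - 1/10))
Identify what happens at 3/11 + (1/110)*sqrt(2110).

The point is a pole of order 1.

The denominator factor z**2 - 6*z/11 - 1/10 vanishes at 3/11 + (1/110)*sqrt(2110) and appears to the power 1; the numerator there equals -130573/97526 + (512/48763)*sqrt(2110), nonzero, and no other factor vanishes.
Hence a pole whose order is the multiplicity, 1.


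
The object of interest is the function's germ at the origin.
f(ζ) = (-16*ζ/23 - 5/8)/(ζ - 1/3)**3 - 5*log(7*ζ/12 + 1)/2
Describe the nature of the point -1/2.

Denominator factors: ζ - 1/3 = -5/6 at ζ = -1/2 — none vanishes.
Branch term log(1 - ζ/(-12/7)): argument at -1/2 is 17/24, nonzero, so -1/2 is not its branch point (a point on a principal cut is still regular for the continued germ).
So the germ continues analytically to -1/2.

The point is a regular point.


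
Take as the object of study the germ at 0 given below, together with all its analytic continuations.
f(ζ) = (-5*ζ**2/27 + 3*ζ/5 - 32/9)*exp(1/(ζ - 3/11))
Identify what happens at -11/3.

The point is a regular point.

There is no denominator, hence no pole anywhere.
The essential point of exp(1/(ζ - (3/11))) is 3/11, not -11/3.
So the germ continues analytically to -11/3.


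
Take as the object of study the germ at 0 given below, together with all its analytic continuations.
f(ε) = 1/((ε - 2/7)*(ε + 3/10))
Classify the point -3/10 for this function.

The point is a pole of order 1.

The denominator factor ε + 3/10 vanishes at -3/10 and appears to the power 1; the numerator there equals 1, nonzero, and no other factor vanishes.
Hence a pole whose order is the multiplicity, 1.


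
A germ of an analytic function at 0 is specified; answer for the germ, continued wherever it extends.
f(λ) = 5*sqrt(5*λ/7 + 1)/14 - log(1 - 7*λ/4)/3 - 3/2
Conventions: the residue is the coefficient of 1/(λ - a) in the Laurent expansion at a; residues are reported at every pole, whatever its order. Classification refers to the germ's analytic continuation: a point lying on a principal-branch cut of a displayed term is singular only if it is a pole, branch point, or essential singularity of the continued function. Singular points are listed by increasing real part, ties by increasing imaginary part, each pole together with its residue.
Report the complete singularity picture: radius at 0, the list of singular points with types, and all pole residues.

Radius of convergence at 0: 4/7.
At -7/5: an algebraic (square-root) branch point.
At 4/7: a logarithmic branch point.

Branch term (5/14)*sqrt(1 - λ/(-7/5)): its argument vanishes at λ = -7/5, a square-root branch point, modulus 7/5.
Branch term (-1/3)*log(1 - λ/(4/7)): its argument vanishes at λ = 4/7, a logarithmic branch point, modulus 4/7.
The radius of convergence is the smallest modulus among the singular points: 4/7.
List the singular points by increasing real part (a conjugate pair: the negative imaginary part first).


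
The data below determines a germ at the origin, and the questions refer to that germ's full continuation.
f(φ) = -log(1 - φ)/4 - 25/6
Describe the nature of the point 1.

The point is a logarithmic branch point.

The term (-1/4)*log(1 - φ/(1)) has argument 1 - 1/(1) = 0 at 1: a logarithmic (infinitely-sheeted) branch point; the remaining terms are analytic or single-valued there.


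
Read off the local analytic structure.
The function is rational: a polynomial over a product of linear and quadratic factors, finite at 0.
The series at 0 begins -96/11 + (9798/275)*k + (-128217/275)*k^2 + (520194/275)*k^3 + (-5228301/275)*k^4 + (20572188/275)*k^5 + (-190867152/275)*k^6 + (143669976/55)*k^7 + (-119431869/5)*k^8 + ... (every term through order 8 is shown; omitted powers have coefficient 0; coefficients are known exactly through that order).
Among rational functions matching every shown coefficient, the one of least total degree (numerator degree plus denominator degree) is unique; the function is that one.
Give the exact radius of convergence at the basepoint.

No rational of total degree below 7 reproduces all 9 coefficients; solving the [2/5] Pade equations on them gives f(k) = (3*k**2/22 - 3*k/25 + 16/11)/((k - 1/6)*(k**2 - 5*k - 1)**2), whose expansion matches every shown term.
Denominator factor (k - 1/6): pole of order 1 at 1/6, modulus 1/6.
Denominator factor (k**2 - 5*k - 1)^2: discriminant 29, real irrational roots 5/2 + (1/2)*sqrt(29) and 5/2 - (1/2)*sqrt(29); poles of order 2, moduli 5/2 + (1/2)*sqrt(29) and -5/2 + (1/2)*sqrt(29).
The radius of convergence is the smallest modulus among the singular points: 1/6.

The radius of convergence is 1/6.


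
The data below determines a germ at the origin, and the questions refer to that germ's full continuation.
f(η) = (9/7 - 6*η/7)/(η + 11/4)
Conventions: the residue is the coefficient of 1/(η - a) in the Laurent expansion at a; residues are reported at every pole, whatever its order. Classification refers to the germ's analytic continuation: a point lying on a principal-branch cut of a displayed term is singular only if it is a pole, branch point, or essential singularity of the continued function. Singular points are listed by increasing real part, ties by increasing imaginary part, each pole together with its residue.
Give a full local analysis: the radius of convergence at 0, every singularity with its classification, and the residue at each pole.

Denominator factor (η + 11/4): pole of order 1 at -11/4, modulus 11/4.
The radius of convergence is the smallest modulus among the singular points: 11/4.
At the order-1 pole -11/4 set g(η) = (η - (-11/4))*f(η) = 9/7 - 6*η/7.
Simple pole: residue = g(a) at a = -11/4, which is 51/14.

Radius of convergence at 0: 11/4.
At -11/4: a pole of order 1; residue 51/14.


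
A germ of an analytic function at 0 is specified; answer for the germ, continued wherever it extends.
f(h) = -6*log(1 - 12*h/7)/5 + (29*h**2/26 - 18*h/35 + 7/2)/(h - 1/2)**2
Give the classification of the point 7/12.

The point is a logarithmic branch point.

The term (-6/5)*log(1 - h/(7/12)) has argument 1 - 7/12/(7/12) = 0 at 7/12: a logarithmic (infinitely-sheeted) branch point; the remaining terms are analytic or single-valued there.


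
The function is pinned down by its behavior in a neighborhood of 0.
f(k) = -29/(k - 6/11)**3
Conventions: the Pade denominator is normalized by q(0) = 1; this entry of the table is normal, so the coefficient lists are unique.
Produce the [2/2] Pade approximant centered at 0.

The Pade approximant has numerator coefficients [38599/216, 424589/2592, 4670479/46656]; denominator coefficients [1, -55/12, 605/108].

Taylor coefficients needed (expand at 0): a_0 = 38599/216, a_1 = 424589/432, a_2 = 4670479/1296, a_3 = 256876345/23328, a_4 = 2825639795/93312.
Write the denominator as Q(k) = 1 + q1*k + q2*k^2. Requiring Q*f - P = O(k^5) with deg P <= 2 kills the coefficients of k^3..k^4 in Q*f:
  k^3: a_3 + q1*a_2 + q2*a_1 = 0, i.e. 256876345/23328 + (4670479/1296)*q1 + (424589/432)*q2 = 0.
  k^4: a_4 + q1*a_3 + q2*a_2 = 0, i.e. 2825639795/93312 + (256876345/23328)*q1 + (4670479/1296)*q2 = 0.
Solving this linear system: q1 = -55/12, q2 = 605/108.
The numerator is Q*f truncated at degree 2: P0 = a_0 = 38599/216; P1 = a_1 + q1*a_0 = 424589/2592; P2 = a_2 + q1*a_1 + q2*a_0 = 4670479/46656.


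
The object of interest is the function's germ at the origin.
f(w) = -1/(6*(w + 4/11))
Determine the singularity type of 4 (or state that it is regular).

The point is a regular point.

Denominator factors: w + 4/11 = 48/11 at w = 4 — none vanishes.
So the germ continues analytically to 4.


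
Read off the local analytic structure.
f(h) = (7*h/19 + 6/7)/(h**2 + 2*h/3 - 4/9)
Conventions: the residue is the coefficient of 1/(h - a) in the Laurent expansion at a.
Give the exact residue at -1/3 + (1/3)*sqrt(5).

The residue is 7/38 + (293/1330)*sqrt(5).

The factor h**2 + 2*h/3 - 4/9 splits as (h - a)(h - a') with a = -1/3 + (1/3)*sqrt(5), a' = -1/3 - (1/3)*sqrt(5). At the order-1 pole a set g(h) = (h - a)*f(h) = [7*h/19 + 6/7] / (h - a').
Simple pole: residue = g(a) at a = -1/3 + (1/3)*sqrt(5), which is 7/38 + (293/1330)*sqrt(5).


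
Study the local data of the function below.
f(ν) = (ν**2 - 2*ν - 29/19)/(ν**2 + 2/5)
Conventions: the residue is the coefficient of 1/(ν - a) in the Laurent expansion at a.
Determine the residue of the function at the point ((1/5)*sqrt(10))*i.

The factor ν**2 + 2/5 splits as (ν - a)(ν - a') with a = ((1/5)*sqrt(10))*i, a' = -((1/5)*sqrt(10))*i. At the order-1 pole a set g(ν) = (ν - a)*f(ν) = [ν**2 - 2*ν - 29/19] / (ν - a').
Simple pole: residue = g(a) at a = ((1/5)*sqrt(10))*i, which is (-1) + ((183/380)*sqrt(10))*i.

The residue is (-1) + ((183/380)*sqrt(10))*i.


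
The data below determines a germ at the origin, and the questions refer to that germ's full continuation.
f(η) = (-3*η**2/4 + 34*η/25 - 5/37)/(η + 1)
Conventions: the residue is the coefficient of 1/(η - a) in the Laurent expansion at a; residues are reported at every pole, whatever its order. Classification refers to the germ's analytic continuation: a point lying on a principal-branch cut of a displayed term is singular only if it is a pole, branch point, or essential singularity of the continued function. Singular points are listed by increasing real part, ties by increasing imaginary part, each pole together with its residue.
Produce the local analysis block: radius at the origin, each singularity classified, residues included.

Denominator factor (η + 1): pole of order 1 at -1, modulus 1.
The radius of convergence is the smallest modulus among the singular points: 1.
At the order-1 pole -1 set g(η) = (η - (-1))*f(η) = -3*η**2/4 + 34*η/25 - 5/37.
Simple pole: residue = g(a) at a = -1, which is -8307/3700.

Radius of convergence at 0: 1.
At -1: a pole of order 1; residue -8307/3700.


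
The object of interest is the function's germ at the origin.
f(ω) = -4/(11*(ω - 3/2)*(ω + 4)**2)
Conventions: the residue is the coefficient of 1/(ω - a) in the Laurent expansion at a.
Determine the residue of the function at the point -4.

At the order-2 pole -4 set g(ω) = (ω - (-4))^2*f(ω) = -4/(11*(ω - 3/2)).
Order-2 pole: residue = g'(a); g'(-4) = 16/1331, so the residue is 16/1331.

The residue is 16/1331.


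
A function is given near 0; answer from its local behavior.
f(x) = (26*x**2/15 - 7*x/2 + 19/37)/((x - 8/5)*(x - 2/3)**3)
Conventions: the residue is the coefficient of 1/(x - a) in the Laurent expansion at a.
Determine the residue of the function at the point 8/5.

At the order-1 pole 8/5 set g(x) = (x - (8/5))*f(x) = (26*x**2/15 - 7*x/2 + 19/37)/(x - 2/3)**3.
Simple pole: residue = g(a) at a = 8/5, which is -81063/101528.

The residue is -81063/101528.


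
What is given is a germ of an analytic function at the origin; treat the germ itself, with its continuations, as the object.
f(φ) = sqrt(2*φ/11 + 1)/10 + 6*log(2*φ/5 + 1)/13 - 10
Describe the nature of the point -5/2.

The point is a logarithmic branch point.

The term (6/13)*log(1 - φ/(-5/2)) has argument 1 - -5/2/(-5/2) = 0 at -5/2: a logarithmic (infinitely-sheeted) branch point; the remaining terms are analytic or single-valued there.


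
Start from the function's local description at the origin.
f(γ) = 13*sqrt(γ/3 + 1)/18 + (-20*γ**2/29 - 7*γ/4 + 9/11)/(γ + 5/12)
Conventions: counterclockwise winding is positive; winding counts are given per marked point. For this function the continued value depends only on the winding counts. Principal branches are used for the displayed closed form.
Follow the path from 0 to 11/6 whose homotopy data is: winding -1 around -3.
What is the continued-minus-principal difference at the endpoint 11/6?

The rational part is single-valued and drops out of the difference; each branch term changes only by its own monodromy.
(13/18)*sqrt(1 - γ/(-3)): winding -1 is odd, the square root flips sign, contributing -2*(13/18)*sqrt(1 - (11/6)/(-3)) = -2*(13/18)*sqrt(29/18) = -(13/54)*sqrt(58).
Summing the contributions at γ = 11/6 gives -(13/54)*sqrt(58).

Continued minus principal equals -(13/54)*sqrt(58).


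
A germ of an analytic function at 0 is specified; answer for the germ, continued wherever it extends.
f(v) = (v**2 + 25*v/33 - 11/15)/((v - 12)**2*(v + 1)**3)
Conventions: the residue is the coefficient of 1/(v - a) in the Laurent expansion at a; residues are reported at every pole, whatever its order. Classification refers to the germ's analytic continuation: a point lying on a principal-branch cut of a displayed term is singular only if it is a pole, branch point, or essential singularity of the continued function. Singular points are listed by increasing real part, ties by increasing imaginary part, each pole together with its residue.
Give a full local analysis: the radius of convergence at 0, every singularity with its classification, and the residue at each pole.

Denominator factor (v + 1)^3: pole of order 3 at -1, modulus 1.
Denominator factor (v - 12)^2: pole of order 2 at 12, modulus 12.
The radius of convergence is the smallest modulus among the singular points: 1.
At the order-3 pole -1 set g(v) = (v - (-1))^3*f(v) = (v**2 + 25*v/33 - 11/15)/(v - 12)**2.
Order-3 pole: residue = g''(a)/2; g''(-1) = 44624/4712565, so the residue is 22312/4712565.
At the order-2 pole 12 set g(v) = (v - (12))^2*f(v) = (v**2 + 25*v/33 - 11/15)/(v + 1)**3.
Order-2 pole: residue = g'(a); g'(12) = -22312/4712565, so the residue is -22312/4712565.
List the singular points by increasing real part (a conjugate pair: the negative imaginary part first).

Radius of convergence at 0: 1.
At -1: a pole of order 3; residue 22312/4712565.
At 12: a pole of order 2; residue -22312/4712565.


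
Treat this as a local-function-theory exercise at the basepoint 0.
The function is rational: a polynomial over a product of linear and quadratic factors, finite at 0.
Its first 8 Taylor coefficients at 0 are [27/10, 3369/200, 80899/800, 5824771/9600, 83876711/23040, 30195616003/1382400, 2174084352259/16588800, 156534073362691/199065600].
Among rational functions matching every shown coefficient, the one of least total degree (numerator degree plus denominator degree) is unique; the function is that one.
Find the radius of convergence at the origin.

No rational of total degree below 3 reproduces all 8 coefficients; solving the [1/2] Pade equations on them gives f(n) = (21*n/25 + 27/5)/((n - 12)*(n - 1/6)), whose expansion matches every shown term.
Denominator factor (n - 1/6): pole of order 1 at 1/6, modulus 1/6.
Denominator factor (n - 12): pole of order 1 at 12, modulus 12.
The radius of convergence is the smallest modulus among the singular points: 1/6.

The radius of convergence is 1/6.


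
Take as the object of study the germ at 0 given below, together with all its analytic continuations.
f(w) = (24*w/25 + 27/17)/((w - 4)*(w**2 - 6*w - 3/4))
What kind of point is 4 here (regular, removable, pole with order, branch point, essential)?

The point is a pole of order 1.

The denominator factor w - 4 vanishes at 4 and appears to the power 1; the numerator there equals 2307/425, nonzero, and no other factor vanishes.
Hence a pole whose order is the multiplicity, 1.


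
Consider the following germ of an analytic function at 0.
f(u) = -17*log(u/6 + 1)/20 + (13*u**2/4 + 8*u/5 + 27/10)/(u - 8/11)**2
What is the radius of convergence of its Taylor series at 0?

Denominator factor (u - 8/11)^2: pole of order 2 at 8/11, modulus 8/11.
Branch term (-17/20)*log(1 - u/(-6)): its argument vanishes at u = -6, a logarithmic branch point, modulus 6.
The radius of convergence is the smallest modulus among the singular points: 8/11.

The radius of convergence is 8/11.


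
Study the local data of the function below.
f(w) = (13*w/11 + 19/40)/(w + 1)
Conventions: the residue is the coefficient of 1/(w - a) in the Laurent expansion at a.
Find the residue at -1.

The residue is -311/440.

At the order-1 pole -1 set g(w) = (w - (-1))*f(w) = 13*w/11 + 19/40.
Simple pole: residue = g(a) at a = -1, which is -311/440.


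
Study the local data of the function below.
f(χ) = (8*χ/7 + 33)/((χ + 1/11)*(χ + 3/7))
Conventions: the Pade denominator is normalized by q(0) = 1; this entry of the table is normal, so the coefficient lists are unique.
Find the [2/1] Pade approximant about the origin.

The Pade approximant has numerator coefficients [847, -65756680/35031, 126581609/35031]; denominator coefficients [1, 388232/35031].

Taylor coefficients needed (expand at 0): a_0 = 847, a_1 = -11264, a_2 = 128447, a_3 = -4270552/3.
Write the denominator as Q(χ) = 1 + q1*χ. Requiring Q*f - P = O(χ^4) with deg P <= 2 kills the coefficients of χ^3..χ^3 in Q*f:
  χ^3: a_3 + q1*a_2 = 0, i.e. -4270552/3 + (128447)*q1 = 0.
Solving this linear system: q1 = 388232/35031.
The numerator is Q*f truncated at degree 2: P0 = a_0 = 847; P1 = a_1 + q1*a_0 = -65756680/35031; P2 = a_2 + q1*a_1 = 126581609/35031.


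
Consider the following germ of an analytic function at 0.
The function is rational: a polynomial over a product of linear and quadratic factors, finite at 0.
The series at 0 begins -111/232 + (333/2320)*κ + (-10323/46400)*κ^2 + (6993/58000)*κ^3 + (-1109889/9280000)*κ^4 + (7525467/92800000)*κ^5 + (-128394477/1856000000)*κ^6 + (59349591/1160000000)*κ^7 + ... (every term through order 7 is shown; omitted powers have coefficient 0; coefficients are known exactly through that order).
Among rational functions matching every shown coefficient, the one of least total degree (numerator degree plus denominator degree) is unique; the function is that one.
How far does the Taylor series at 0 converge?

No rational of total degree below 2 reproduces all 8 coefficients; solving the [0/2] Pade equations on them gives f(κ) = 37/(29*(κ**2 - 4*κ/5 - 8/3)), whose expansion matches every shown term.
Denominator factor (κ**2 - 4*κ/5 - 8/3): discriminant 848/75, real irrational roots 2/5 + (2/15)*sqrt(159) and 2/5 - (2/15)*sqrt(159); poles of order 1, moduli 2/5 + (2/15)*sqrt(159) and -2/5 + (2/15)*sqrt(159).
The radius of convergence is the smallest modulus among the singular points: -2/5 + (2/15)*sqrt(159).

The radius of convergence is -2/5 + (2/15)*sqrt(159).
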